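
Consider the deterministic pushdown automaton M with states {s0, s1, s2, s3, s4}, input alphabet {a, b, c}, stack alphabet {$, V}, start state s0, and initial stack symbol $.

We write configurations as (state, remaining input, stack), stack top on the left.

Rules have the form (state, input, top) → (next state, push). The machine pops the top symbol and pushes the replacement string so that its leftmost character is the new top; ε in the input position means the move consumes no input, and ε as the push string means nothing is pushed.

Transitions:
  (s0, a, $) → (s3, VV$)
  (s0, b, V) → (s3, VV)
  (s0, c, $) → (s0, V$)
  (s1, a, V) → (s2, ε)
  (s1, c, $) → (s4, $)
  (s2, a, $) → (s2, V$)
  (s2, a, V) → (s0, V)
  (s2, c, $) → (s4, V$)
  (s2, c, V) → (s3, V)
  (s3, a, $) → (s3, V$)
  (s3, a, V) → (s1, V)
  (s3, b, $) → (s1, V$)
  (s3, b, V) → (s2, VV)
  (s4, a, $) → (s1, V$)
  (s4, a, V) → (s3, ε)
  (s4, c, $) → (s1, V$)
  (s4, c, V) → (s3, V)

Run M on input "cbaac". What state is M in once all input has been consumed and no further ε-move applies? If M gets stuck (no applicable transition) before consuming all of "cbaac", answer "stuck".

(s0, cbaac, $)
  read c, top $: go to s0, push V$ → (s0, baac, V$)
  read b, top V: go to s3, push VV → (s3, aac, VV$)
  read a, top V: go to s1, push V → (s1, ac, VV$)
  read a, top V: go to s2, push ε → (s2, c, V$)
  read c, top V: go to s3, push V → (s3, ε, V$)
All input consumed; M is in state s3.

s3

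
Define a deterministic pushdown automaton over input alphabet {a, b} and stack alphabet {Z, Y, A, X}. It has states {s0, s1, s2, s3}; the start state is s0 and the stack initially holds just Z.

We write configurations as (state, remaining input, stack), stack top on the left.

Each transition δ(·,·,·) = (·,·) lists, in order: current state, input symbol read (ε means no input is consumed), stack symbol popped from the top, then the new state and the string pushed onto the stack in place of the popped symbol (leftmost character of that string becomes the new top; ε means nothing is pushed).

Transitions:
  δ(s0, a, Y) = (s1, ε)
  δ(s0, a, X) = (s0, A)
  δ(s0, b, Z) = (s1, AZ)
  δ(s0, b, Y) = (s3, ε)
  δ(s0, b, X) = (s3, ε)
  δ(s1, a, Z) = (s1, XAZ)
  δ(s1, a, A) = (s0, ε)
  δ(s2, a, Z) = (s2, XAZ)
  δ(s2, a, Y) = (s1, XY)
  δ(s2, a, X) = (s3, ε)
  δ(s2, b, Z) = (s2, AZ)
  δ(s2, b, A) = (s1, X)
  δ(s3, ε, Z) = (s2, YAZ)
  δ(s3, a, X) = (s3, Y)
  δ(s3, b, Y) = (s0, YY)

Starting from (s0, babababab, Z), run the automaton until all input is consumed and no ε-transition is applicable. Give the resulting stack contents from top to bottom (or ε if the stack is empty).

(s0, babababab, Z)
  read b, top Z: go to s1, push AZ → (s1, abababab, AZ)
  read a, top A: go to s0, push ε → (s0, bababab, Z)
  read b, top Z: go to s1, push AZ → (s1, ababab, AZ)
  read a, top A: go to s0, push ε → (s0, babab, Z)
  read b, top Z: go to s1, push AZ → (s1, abab, AZ)
  read a, top A: go to s0, push ε → (s0, bab, Z)
  read b, top Z: go to s1, push AZ → (s1, ab, AZ)
  read a, top A: go to s0, push ε → (s0, b, Z)
  read b, top Z: go to s1, push AZ → (s1, ε, AZ)
All input consumed in state s1 with stack AZ.

AZ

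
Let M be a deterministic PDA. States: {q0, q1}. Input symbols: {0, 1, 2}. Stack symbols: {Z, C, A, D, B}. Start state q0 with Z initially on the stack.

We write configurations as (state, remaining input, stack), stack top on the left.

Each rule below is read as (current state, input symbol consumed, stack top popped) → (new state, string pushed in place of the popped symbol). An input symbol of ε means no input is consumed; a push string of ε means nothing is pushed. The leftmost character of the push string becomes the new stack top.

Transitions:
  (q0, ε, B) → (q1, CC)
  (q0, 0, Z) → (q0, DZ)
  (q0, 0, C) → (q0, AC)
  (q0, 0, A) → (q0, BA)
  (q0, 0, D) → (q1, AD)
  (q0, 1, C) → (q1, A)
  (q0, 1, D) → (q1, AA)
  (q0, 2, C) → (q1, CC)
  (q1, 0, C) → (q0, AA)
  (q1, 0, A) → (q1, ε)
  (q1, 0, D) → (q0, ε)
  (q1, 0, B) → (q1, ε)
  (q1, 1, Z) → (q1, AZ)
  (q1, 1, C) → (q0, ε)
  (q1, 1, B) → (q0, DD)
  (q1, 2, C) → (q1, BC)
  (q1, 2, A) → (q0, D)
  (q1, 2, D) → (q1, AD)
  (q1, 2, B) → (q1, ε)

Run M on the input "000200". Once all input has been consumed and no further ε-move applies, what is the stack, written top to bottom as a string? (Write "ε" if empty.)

(q0, 000200, Z)
  read 0, top Z: go to q0, push DZ → (q0, 00200, DZ)
  read 0, top D: go to q1, push AD → (q1, 0200, ADZ)
  read 0, top A: go to q1, push ε → (q1, 200, DZ)
  read 2, top D: go to q1, push AD → (q1, 00, ADZ)
  read 0, top A: go to q1, push ε → (q1, 0, DZ)
  read 0, top D: go to q0, push ε → (q0, ε, Z)
All input consumed in state q0 with stack Z.

Z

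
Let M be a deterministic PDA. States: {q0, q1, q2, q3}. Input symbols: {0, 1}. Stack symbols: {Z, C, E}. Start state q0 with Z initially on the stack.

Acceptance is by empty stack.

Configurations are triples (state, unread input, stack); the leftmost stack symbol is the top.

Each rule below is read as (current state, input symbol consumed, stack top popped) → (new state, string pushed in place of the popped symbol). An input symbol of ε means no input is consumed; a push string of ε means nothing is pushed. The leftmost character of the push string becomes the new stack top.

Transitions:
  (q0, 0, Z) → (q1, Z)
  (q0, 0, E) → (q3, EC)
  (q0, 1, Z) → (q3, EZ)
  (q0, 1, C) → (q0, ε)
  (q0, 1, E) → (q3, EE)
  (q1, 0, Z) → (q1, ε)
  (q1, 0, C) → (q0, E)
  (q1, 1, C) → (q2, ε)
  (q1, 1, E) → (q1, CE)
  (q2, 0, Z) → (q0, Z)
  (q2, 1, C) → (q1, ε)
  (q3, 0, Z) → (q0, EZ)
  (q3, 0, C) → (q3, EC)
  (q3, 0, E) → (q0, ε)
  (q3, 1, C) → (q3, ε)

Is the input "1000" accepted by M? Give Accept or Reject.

(q0, 1000, Z)
  read 1, top Z: go to q3, push EZ → (q3, 000, EZ)
  read 0, top E: go to q0, push ε → (q0, 00, Z)
  read 0, top Z: go to q1, push Z → (q1, 0, Z)
  read 0, top Z: go to q1, push ε → (q1, ε, ε)
All input consumed and the stack is empty.

Accept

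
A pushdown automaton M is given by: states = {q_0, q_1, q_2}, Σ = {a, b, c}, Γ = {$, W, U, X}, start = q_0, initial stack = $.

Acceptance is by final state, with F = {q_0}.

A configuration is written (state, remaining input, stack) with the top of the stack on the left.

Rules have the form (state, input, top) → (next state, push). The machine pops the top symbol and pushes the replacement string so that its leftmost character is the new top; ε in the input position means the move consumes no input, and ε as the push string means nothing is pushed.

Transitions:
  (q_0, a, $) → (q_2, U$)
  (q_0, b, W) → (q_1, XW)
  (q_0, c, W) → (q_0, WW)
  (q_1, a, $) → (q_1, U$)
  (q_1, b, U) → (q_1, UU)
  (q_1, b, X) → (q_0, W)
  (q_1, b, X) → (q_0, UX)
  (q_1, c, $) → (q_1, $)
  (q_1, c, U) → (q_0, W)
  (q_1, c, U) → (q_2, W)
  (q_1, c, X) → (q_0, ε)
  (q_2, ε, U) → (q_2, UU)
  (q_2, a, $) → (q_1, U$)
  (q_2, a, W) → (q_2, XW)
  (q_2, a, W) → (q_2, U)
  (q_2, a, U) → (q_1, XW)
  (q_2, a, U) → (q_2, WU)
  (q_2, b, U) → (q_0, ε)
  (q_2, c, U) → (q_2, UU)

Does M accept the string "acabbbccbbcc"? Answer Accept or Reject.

One accepting computation: (q_0, acabbbccbbcc, $) ⊢ (q_2, cabbbccbbcc, U$) ⊢ (q_2, abbbccbbcc, UU$) ⊢ (q_1, bbbccbbcc, XWU$) ⊢ (q_0, bbccbbcc, WWU$) ⊢ (q_1, bccbbcc, XWWU$) ⊢ (q_0, ccbbcc, WWWU$) ⊢ (q_0, cbbcc, WWWWU$) ⊢ (q_0, bbcc, WWWWWU$) ⊢ (q_1, bcc, XWWWWWU$) ⊢ (q_0, cc, WWWWWWU$) ⊢ (q_0, c, WWWWWWWU$) ⊢ (q_0, ε, WWWWWWWWU$)
All input consumed and state q_0 ∈ F.

Accept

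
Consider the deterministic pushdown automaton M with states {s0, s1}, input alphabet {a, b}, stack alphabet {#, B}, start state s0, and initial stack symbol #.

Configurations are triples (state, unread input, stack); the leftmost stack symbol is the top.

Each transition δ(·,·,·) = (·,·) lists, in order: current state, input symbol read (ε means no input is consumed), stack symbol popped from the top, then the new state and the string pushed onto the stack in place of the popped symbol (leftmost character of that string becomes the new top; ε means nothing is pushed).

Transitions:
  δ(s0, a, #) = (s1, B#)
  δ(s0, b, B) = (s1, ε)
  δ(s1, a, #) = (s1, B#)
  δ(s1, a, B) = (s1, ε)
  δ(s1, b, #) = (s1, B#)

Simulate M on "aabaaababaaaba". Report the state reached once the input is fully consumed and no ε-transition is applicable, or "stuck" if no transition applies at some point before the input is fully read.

s1

(s0, aabaaababaaaba, #)
  read a, top #: go to s1, push B# → (s1, abaaababaaaba, B#)
  read a, top B: go to s1, push ε → (s1, baaababaaaba, #)
  read b, top #: go to s1, push B# → (s1, aaababaaaba, B#)
  read a, top B: go to s1, push ε → (s1, aababaaaba, #)
  read a, top #: go to s1, push B# → (s1, ababaaaba, B#)
  read a, top B: go to s1, push ε → (s1, babaaaba, #)
  read b, top #: go to s1, push B# → (s1, abaaaba, B#)
  read a, top B: go to s1, push ε → (s1, baaaba, #)
  read b, top #: go to s1, push B# → (s1, aaaba, B#)
  read a, top B: go to s1, push ε → (s1, aaba, #)
  read a, top #: go to s1, push B# → (s1, aba, B#)
  read a, top B: go to s1, push ε → (s1, ba, #)
  read b, top #: go to s1, push B# → (s1, a, B#)
  read a, top B: go to s1, push ε → (s1, ε, #)
All input consumed; M is in state s1.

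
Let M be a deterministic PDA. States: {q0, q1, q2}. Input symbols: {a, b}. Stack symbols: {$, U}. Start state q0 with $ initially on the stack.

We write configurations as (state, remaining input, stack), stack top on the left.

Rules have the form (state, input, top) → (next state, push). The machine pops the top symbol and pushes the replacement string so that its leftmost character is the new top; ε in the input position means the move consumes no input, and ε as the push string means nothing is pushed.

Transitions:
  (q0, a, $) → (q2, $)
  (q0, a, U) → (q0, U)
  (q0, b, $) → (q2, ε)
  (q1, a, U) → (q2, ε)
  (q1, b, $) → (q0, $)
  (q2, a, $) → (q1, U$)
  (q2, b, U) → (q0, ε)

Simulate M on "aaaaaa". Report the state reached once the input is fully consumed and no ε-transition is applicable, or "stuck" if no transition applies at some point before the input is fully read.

q1

(q0, aaaaaa, $)
  read a, top $: go to q2, push $ → (q2, aaaaa, $)
  read a, top $: go to q1, push U$ → (q1, aaaa, U$)
  read a, top U: go to q2, push ε → (q2, aaa, $)
  read a, top $: go to q1, push U$ → (q1, aa, U$)
  read a, top U: go to q2, push ε → (q2, a, $)
  read a, top $: go to q1, push U$ → (q1, ε, U$)
All input consumed; M is in state q1.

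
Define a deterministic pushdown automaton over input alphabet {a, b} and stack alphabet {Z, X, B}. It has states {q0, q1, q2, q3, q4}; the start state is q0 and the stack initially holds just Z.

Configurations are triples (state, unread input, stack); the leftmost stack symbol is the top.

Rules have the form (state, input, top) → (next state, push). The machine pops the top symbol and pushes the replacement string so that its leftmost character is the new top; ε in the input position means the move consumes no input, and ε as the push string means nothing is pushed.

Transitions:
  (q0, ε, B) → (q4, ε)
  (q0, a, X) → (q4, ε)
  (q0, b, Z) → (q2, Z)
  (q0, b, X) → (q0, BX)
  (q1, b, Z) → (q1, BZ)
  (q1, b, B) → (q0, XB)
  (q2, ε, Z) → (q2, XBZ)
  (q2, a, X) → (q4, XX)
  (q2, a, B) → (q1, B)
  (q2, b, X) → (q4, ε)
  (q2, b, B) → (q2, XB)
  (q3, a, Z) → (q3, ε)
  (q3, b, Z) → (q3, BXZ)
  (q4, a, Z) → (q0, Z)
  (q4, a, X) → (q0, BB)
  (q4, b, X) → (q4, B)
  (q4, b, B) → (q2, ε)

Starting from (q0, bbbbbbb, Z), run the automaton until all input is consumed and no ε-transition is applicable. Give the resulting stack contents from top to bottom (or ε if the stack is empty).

(q0, bbbbbbb, Z)
  read b, top Z: go to q2, push Z → (q2, bbbbbb, Z)
  ε-move, top Z: go to q2, push XBZ → (q2, bbbbbb, XBZ)
  read b, top X: go to q4, push ε → (q4, bbbbb, BZ)
  read b, top B: go to q2, push ε → (q2, bbbb, Z)
  ε-move, top Z: go to q2, push XBZ → (q2, bbbb, XBZ)
  read b, top X: go to q4, push ε → (q4, bbb, BZ)
  read b, top B: go to q2, push ε → (q2, bb, Z)
  ε-move, top Z: go to q2, push XBZ → (q2, bb, XBZ)
  read b, top X: go to q4, push ε → (q4, b, BZ)
  read b, top B: go to q2, push ε → (q2, ε, Z)
  ε-move, top Z: go to q2, push XBZ → (q2, ε, XBZ)
All input consumed in state q2 with stack XBZ.

XBZ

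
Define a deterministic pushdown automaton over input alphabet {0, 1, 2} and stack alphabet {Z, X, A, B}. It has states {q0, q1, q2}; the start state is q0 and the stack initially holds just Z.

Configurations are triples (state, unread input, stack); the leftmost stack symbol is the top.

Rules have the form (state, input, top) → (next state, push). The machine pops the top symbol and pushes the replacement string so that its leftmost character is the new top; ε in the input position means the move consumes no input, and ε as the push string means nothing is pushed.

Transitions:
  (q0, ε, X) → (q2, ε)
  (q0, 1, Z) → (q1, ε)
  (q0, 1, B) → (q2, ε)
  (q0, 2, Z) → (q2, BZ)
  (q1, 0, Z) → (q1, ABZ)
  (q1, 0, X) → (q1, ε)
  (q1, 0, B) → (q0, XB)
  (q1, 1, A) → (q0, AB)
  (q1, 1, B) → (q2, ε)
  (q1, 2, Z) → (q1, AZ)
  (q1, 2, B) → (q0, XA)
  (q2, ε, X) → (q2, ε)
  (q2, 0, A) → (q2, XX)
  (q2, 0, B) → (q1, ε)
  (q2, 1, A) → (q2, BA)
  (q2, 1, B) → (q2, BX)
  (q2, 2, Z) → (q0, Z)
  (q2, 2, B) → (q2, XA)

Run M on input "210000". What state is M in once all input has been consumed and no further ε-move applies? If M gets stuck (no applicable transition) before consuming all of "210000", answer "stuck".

stuck

(q0, 210000, Z)
  read 2, top Z: go to q2, push BZ → (q2, 10000, BZ)
  read 1, top B: go to q2, push BX → (q2, 0000, BXZ)
  read 0, top B: go to q1, push ε → (q1, 000, XZ)
  read 0, top X: go to q1, push ε → (q1, 00, Z)
  read 0, top Z: go to q1, push ABZ → (q1, 0, ABZ)
No transition for (q1, 0, top A); M blocks with input 0 remaining.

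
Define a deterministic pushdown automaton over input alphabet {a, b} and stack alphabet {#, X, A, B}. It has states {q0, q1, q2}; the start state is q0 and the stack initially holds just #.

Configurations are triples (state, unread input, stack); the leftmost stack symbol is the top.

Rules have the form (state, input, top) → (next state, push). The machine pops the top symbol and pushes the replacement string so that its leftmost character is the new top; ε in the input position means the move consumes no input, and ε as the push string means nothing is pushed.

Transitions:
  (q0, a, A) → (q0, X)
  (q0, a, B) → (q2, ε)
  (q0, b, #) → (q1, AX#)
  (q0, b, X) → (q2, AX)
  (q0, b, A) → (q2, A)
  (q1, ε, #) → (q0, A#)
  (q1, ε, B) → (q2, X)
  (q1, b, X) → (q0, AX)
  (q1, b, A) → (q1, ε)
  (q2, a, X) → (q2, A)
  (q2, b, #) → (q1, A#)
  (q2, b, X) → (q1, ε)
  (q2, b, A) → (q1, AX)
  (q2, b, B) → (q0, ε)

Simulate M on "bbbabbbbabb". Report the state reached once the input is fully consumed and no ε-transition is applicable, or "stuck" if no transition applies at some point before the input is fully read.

(q0, bbbabbbbabb, #) ⊢ (q1, bbabbbbabb, AX#) ⊢ (q1, babbbbabb, X#) ⊢ (q0, abbbbabb, AX#) ⊢ (q0, bbbbabb, XX#) ⊢ (q2, bbbabb, AXX#) ⊢ (q1, bbabb, AXXX#) ⊢ (q1, babb, XXX#) ⊢ (q0, abb, AXXX#) ⊢ (q0, bb, XXXX#) ⊢ (q2, b, AXXXX#) ⊢ (q1, ε, AXXXXX#)
All input consumed; M is in state q1.

q1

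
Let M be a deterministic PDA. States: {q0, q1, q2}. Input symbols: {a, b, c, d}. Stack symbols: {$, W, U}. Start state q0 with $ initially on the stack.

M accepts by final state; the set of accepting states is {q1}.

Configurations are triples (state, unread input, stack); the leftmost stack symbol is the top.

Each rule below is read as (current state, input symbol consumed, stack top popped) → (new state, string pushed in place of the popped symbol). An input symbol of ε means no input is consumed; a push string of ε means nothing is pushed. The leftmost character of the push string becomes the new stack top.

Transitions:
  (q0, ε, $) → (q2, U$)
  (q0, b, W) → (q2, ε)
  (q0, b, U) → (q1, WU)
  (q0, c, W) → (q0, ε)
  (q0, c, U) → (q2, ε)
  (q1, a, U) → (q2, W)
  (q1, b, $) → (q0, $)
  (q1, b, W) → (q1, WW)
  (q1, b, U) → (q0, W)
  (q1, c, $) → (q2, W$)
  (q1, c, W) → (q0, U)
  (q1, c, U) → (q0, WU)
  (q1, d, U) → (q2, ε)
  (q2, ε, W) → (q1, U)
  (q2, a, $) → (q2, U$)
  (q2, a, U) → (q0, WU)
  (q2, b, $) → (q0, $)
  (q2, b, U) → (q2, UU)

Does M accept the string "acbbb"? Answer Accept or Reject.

Accept

(q0, acbbb, $)
  ε-move, top $: go to q2, push U$ → (q2, acbbb, U$)
  read a, top U: go to q0, push WU → (q0, cbbb, WU$)
  read c, top W: go to q0, push ε → (q0, bbb, U$)
  read b, top U: go to q1, push WU → (q1, bb, WU$)
  read b, top W: go to q1, push WW → (q1, b, WWU$)
  read b, top W: go to q1, push WW → (q1, ε, WWWU$)
All input consumed; state q1 ∈ F.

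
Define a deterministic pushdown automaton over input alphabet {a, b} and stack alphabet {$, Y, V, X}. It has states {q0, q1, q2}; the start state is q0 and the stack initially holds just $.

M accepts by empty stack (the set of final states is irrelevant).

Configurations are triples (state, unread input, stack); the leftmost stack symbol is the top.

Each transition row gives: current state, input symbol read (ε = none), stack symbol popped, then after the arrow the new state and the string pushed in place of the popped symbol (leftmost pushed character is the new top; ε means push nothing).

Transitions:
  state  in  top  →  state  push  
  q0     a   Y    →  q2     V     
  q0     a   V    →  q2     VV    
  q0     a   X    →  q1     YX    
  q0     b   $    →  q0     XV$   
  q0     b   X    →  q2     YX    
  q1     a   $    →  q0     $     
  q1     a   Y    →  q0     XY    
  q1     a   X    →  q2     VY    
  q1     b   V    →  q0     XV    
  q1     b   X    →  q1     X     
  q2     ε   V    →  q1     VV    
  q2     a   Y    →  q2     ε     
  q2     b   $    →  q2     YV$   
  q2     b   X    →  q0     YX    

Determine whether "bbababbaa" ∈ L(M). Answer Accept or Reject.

Reject

(q0, bbababbaa, $)
  read b, top $: go to q0, push XV$ → (q0, bababbaa, XV$)
  read b, top X: go to q2, push YX → (q2, ababbaa, YXV$)
  read a, top Y: go to q2, push ε → (q2, babbaa, XV$)
  read b, top X: go to q0, push YX → (q0, abbaa, YXV$)
  read a, top Y: go to q2, push V → (q2, bbaa, VXV$)
  ε-move, top V: go to q1, push VV → (q1, bbaa, VVXV$)
  read b, top V: go to q0, push XV → (q0, baa, XVVXV$)
  read b, top X: go to q2, push YX → (q2, aa, YXVVXV$)
  read a, top Y: go to q2, push ε → (q2, a, XVVXV$)
No transition applies at (q2, a, XVVXV$); input not fully consumed.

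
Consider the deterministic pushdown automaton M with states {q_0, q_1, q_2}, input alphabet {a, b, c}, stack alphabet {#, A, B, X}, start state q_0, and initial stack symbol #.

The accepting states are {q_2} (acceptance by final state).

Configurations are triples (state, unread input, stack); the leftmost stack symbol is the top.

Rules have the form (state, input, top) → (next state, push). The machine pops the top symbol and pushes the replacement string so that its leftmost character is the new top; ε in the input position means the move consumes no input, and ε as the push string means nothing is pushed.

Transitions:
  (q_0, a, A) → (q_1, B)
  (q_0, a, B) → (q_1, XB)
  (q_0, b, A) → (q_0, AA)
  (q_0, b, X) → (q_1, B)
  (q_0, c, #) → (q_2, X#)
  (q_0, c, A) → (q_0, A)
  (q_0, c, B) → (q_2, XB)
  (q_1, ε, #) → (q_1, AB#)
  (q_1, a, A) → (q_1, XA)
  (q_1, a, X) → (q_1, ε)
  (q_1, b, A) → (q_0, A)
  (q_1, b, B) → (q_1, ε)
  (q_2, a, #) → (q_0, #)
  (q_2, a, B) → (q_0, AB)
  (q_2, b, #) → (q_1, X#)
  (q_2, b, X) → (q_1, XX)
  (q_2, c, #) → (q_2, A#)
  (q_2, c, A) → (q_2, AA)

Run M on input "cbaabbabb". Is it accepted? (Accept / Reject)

Reject

(q_0, cbaabbabb, #)
  read c, top #: go to q_2, push X# → (q_2, baabbabb, X#)
  read b, top X: go to q_1, push XX → (q_1, aabbabb, XX#)
  read a, top X: go to q_1, push ε → (q_1, abbabb, X#)
  read a, top X: go to q_1, push ε → (q_1, bbabb, #)
  ε-move, top #: go to q_1, push AB# → (q_1, bbabb, AB#)
  read b, top A: go to q_0, push A → (q_0, babb, AB#)
  read b, top A: go to q_0, push AA → (q_0, abb, AAB#)
  read a, top A: go to q_1, push B → (q_1, bb, BAB#)
  read b, top B: go to q_1, push ε → (q_1, b, AB#)
  read b, top A: go to q_0, push A → (q_0, ε, AB#)
All input consumed; state q_0 ∉ F and no further ε-move applies.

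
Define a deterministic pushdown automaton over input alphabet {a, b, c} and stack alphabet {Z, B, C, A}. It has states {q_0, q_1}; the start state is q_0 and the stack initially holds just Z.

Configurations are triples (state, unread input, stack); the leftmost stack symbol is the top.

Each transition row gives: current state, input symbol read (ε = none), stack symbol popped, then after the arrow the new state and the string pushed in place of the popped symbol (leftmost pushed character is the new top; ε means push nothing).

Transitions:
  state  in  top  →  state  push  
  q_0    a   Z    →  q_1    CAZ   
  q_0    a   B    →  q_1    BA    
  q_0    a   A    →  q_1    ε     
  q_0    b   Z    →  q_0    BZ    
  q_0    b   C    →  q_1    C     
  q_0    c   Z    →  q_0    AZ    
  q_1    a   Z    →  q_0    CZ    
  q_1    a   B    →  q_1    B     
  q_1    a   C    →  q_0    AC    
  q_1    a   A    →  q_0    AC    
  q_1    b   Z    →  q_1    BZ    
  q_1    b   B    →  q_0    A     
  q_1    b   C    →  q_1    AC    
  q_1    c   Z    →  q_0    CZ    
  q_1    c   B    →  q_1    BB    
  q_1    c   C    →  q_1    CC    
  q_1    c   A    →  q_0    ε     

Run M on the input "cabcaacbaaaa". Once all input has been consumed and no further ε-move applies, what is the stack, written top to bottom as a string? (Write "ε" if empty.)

(q_0, cabcaacbaaaa, Z)
  read c, top Z: go to q_0, push AZ → (q_0, abcaacbaaaa, AZ)
  read a, top A: go to q_1, push ε → (q_1, bcaacbaaaa, Z)
  read b, top Z: go to q_1, push BZ → (q_1, caacbaaaa, BZ)
  read c, top B: go to q_1, push BB → (q_1, aacbaaaa, BBZ)
  read a, top B: go to q_1, push B → (q_1, acbaaaa, BBZ)
  read a, top B: go to q_1, push B → (q_1, cbaaaa, BBZ)
  read c, top B: go to q_1, push BB → (q_1, baaaa, BBBZ)
  read b, top B: go to q_0, push A → (q_0, aaaa, ABBZ)
  read a, top A: go to q_1, push ε → (q_1, aaa, BBZ)
  read a, top B: go to q_1, push B → (q_1, aa, BBZ)
  read a, top B: go to q_1, push B → (q_1, a, BBZ)
  read a, top B: go to q_1, push B → (q_1, ε, BBZ)
All input consumed in state q_1 with stack BBZ.

BBZ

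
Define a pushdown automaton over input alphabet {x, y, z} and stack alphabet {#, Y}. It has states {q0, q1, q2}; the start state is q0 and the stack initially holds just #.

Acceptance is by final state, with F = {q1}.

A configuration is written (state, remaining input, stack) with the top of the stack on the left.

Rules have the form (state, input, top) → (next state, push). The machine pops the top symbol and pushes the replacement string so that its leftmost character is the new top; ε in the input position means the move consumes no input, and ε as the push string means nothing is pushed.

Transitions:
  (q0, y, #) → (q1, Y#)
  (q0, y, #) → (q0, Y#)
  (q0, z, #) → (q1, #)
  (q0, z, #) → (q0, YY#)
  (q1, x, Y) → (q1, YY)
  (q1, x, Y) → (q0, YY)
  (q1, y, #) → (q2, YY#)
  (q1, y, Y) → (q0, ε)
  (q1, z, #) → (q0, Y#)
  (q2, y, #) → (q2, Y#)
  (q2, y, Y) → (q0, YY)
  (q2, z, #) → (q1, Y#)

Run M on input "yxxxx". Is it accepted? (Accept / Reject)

Accept

One accepting computation: (q0, yxxxx, #) ⊢ (q1, xxxx, Y#) ⊢ (q1, xxx, YY#) ⊢ (q1, xx, YYY#) ⊢ (q1, x, YYYY#) ⊢ (q1, ε, YYYYY#)
All input consumed and state q1 ∈ F.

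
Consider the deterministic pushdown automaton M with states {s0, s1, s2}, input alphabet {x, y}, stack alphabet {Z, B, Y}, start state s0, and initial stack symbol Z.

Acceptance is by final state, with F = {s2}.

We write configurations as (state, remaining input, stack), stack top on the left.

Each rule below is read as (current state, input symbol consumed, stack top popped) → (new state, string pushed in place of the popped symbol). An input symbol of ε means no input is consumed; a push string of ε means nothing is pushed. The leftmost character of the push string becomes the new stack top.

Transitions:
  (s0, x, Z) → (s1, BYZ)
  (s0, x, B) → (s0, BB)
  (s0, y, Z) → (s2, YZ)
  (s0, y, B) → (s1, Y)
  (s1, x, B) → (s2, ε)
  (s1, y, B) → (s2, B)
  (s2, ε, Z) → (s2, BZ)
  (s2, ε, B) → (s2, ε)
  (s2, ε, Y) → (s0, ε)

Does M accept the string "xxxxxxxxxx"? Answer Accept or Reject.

(s0, xxxxxxxxxx, Z) ⊢ (s1, xxxxxxxxx, BYZ) ⊢ (s2, xxxxxxxx, YZ) ⊢ (s0, xxxxxxxx, Z) ⊢ (s1, xxxxxxx, BYZ) ⊢ (s2, xxxxxx, YZ) ⊢ (s0, xxxxxx, Z) ⊢ (s1, xxxxx, BYZ) ⊢ (s2, xxxx, YZ) ⊢ (s0, xxxx, Z) ⊢ (s1, xxx, BYZ) ⊢ (s2, xx, YZ) ⊢ (s0, xx, Z) ⊢ (s1, x, BYZ) ⊢ (s2, ε, YZ)
All input consumed; state s2 ∈ F.

Accept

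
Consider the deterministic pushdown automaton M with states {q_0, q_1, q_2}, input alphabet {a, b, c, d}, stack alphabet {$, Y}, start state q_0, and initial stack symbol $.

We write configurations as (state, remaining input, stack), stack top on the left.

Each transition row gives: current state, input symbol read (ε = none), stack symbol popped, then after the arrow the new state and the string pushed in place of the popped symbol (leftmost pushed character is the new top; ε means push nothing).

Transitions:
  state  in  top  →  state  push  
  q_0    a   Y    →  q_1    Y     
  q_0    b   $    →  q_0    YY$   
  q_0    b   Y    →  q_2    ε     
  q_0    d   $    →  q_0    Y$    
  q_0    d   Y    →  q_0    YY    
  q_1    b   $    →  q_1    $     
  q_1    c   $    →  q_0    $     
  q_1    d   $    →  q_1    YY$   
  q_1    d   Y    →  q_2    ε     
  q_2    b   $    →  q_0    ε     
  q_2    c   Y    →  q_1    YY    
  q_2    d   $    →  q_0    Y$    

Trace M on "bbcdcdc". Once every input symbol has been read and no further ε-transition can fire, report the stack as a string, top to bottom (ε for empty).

YY$

(q_0, bbcdcdc, $) ⊢ (q_0, bcdcdc, YY$) ⊢ (q_2, cdcdc, Y$) ⊢ (q_1, dcdc, YY$) ⊢ (q_2, cdc, Y$) ⊢ (q_1, dc, YY$) ⊢ (q_2, c, Y$) ⊢ (q_1, ε, YY$)
All input consumed in state q_1 with stack YY$.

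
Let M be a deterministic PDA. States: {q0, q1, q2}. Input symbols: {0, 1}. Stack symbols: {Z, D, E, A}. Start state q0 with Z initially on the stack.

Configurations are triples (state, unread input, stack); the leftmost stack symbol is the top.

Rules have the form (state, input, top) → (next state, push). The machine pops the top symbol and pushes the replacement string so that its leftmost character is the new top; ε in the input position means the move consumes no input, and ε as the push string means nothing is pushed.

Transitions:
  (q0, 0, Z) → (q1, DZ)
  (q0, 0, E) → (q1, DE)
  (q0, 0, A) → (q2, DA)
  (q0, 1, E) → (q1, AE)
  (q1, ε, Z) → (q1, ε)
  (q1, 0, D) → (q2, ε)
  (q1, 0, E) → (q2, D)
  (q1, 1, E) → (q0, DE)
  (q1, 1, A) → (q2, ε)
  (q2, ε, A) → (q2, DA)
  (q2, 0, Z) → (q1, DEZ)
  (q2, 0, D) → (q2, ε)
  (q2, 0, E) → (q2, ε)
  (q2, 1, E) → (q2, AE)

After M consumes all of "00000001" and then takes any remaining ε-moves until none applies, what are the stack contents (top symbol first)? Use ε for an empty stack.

DAEZ

(q0, 00000001, Z) ⊢ (q1, 0000001, DZ) ⊢ (q2, 000001, Z) ⊢ (q1, 00001, DEZ) ⊢ (q2, 0001, EZ) ⊢ (q2, 001, Z) ⊢ (q1, 01, DEZ) ⊢ (q2, 1, EZ) ⊢ (q2, ε, AEZ) ⊢ (q2, ε, DAEZ)
All input consumed in state q2 with stack DAEZ.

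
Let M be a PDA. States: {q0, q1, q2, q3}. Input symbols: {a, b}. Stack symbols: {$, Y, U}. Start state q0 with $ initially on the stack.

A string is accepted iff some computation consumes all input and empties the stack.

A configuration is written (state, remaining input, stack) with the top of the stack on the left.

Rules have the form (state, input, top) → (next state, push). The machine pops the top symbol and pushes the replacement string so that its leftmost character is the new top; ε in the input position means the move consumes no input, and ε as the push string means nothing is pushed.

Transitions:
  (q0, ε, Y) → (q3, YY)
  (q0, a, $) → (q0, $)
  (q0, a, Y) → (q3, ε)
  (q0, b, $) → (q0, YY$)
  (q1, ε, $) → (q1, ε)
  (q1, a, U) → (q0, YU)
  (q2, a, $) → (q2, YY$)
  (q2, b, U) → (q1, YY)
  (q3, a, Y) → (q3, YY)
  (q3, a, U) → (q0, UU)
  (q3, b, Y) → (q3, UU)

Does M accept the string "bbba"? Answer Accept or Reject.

Reject

No computation consumes all input and empties the stack.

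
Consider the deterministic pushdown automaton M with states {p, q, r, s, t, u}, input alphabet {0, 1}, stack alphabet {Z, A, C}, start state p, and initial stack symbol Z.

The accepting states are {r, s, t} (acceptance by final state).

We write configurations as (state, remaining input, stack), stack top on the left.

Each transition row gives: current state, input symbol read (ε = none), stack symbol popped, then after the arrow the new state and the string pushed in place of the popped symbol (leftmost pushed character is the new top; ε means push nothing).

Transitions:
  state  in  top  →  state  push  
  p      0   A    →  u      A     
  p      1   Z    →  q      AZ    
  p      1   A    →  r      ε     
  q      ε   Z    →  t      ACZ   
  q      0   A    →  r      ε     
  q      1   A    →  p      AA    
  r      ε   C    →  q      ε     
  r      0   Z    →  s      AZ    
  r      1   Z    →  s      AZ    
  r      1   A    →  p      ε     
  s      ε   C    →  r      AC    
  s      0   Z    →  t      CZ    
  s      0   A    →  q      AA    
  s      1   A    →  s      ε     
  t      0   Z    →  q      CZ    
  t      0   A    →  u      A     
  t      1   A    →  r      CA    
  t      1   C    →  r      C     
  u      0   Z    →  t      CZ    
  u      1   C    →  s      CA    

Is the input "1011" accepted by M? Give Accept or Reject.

(p, 1011, Z) ⊢ (q, 011, AZ) ⊢ (r, 11, Z) ⊢ (s, 1, AZ) ⊢ (s, ε, Z)
All input consumed; state s ∈ F.

Accept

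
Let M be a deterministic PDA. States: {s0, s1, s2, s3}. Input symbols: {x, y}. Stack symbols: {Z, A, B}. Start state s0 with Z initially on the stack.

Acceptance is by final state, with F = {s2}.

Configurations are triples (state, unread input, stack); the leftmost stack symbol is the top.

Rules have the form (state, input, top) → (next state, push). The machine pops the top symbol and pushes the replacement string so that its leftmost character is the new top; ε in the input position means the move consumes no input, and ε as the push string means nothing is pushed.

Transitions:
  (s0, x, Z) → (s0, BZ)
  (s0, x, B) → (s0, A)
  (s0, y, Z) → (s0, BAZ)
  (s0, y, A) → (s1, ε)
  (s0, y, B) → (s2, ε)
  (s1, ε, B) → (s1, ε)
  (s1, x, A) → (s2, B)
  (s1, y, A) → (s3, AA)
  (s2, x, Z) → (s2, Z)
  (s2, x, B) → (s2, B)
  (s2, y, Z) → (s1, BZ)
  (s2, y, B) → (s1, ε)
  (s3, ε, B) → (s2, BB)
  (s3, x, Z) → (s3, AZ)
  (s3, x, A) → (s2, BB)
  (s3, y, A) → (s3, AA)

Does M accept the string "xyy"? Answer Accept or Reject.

(s0, xyy, Z)
  read x, top Z: go to s0, push BZ → (s0, yy, BZ)
  read y, top B: go to s2, push ε → (s2, y, Z)
  read y, top Z: go to s1, push BZ → (s1, ε, BZ)
  ε-move, top B: go to s1, push ε → (s1, ε, Z)
All input consumed; state s1 ∉ F and no further ε-move applies.

Reject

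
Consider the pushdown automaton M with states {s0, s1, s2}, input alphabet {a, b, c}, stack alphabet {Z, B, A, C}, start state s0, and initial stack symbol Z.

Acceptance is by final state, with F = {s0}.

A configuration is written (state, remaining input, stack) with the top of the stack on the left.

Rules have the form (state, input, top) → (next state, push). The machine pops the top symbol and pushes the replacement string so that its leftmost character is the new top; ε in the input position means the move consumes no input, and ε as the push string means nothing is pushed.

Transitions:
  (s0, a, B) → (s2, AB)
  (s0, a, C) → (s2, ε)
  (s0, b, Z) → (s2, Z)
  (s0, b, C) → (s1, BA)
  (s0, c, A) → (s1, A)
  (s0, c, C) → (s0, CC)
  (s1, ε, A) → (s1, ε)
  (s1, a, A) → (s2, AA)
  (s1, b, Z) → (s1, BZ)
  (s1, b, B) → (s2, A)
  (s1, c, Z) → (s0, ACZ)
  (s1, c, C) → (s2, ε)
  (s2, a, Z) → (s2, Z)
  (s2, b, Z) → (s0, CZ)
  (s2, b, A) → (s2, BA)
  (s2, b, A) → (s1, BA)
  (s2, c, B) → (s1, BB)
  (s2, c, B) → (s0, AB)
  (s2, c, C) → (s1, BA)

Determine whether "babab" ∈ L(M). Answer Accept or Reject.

Accept

One accepting computation: (s0, babab, Z) ⊢ (s2, abab, Z) ⊢ (s2, bab, Z) ⊢ (s0, ab, CZ) ⊢ (s2, b, Z) ⊢ (s0, ε, CZ)
All input consumed and state s0 ∈ F.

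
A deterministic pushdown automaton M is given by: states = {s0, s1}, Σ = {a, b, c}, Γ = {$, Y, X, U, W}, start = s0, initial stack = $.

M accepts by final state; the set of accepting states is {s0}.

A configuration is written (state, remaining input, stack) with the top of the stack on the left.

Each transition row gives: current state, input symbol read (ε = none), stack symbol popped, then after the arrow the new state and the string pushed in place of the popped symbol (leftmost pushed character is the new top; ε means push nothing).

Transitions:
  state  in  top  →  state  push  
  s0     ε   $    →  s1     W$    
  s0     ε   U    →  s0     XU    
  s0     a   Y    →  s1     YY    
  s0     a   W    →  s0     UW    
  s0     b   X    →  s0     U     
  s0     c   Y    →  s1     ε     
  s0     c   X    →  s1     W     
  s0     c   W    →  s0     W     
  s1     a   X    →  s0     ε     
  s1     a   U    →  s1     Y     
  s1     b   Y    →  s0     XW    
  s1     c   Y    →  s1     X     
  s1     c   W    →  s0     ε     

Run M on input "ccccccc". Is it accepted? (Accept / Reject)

(s0, ccccccc, $)
  ε-move, top $: go to s1, push W$ → (s1, ccccccc, W$)
  read c, top W: go to s0, push ε → (s0, cccccc, $)
  ε-move, top $: go to s1, push W$ → (s1, cccccc, W$)
  read c, top W: go to s0, push ε → (s0, ccccc, $)
  ε-move, top $: go to s1, push W$ → (s1, ccccc, W$)
  read c, top W: go to s0, push ε → (s0, cccc, $)
  ε-move, top $: go to s1, push W$ → (s1, cccc, W$)
  read c, top W: go to s0, push ε → (s0, ccc, $)
  ε-move, top $: go to s1, push W$ → (s1, ccc, W$)
  read c, top W: go to s0, push ε → (s0, cc, $)
  ε-move, top $: go to s1, push W$ → (s1, cc, W$)
  read c, top W: go to s0, push ε → (s0, c, $)
  ε-move, top $: go to s1, push W$ → (s1, c, W$)
  read c, top W: go to s0, push ε → (s0, ε, $)
All input consumed; state s0 ∈ F.

Accept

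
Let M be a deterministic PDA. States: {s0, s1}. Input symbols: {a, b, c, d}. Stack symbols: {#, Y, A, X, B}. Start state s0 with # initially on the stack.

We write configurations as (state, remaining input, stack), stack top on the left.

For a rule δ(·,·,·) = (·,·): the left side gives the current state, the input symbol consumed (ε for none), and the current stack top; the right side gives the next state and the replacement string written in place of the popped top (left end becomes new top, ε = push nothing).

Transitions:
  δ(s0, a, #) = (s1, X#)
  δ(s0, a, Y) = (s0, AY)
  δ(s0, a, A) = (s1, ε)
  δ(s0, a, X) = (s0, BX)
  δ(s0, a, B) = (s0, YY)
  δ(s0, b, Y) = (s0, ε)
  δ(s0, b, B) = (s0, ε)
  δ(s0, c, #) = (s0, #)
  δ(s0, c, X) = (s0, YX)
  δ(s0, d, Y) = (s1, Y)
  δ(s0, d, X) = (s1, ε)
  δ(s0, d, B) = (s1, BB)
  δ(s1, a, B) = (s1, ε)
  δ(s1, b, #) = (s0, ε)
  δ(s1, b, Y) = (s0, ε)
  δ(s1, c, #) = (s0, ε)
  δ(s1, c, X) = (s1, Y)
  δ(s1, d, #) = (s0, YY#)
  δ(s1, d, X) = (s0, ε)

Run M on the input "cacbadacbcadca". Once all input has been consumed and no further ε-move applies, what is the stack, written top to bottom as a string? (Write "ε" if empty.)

(s0, cacbadacbcadca, #)
  read c, top #: go to s0, push # → (s0, acbadacbcadca, #)
  read a, top #: go to s1, push X# → (s1, cbadacbcadca, X#)
  read c, top X: go to s1, push Y → (s1, badacbcadca, Y#)
  read b, top Y: go to s0, push ε → (s0, adacbcadca, #)
  read a, top #: go to s1, push X# → (s1, dacbcadca, X#)
  read d, top X: go to s0, push ε → (s0, acbcadca, #)
  read a, top #: go to s1, push X# → (s1, cbcadca, X#)
  read c, top X: go to s1, push Y → (s1, bcadca, Y#)
  read b, top Y: go to s0, push ε → (s0, cadca, #)
  read c, top #: go to s0, push # → (s0, adca, #)
  read a, top #: go to s1, push X# → (s1, dca, X#)
  read d, top X: go to s0, push ε → (s0, ca, #)
  read c, top #: go to s0, push # → (s0, a, #)
  read a, top #: go to s1, push X# → (s1, ε, X#)
All input consumed in state s1 with stack X#.

X#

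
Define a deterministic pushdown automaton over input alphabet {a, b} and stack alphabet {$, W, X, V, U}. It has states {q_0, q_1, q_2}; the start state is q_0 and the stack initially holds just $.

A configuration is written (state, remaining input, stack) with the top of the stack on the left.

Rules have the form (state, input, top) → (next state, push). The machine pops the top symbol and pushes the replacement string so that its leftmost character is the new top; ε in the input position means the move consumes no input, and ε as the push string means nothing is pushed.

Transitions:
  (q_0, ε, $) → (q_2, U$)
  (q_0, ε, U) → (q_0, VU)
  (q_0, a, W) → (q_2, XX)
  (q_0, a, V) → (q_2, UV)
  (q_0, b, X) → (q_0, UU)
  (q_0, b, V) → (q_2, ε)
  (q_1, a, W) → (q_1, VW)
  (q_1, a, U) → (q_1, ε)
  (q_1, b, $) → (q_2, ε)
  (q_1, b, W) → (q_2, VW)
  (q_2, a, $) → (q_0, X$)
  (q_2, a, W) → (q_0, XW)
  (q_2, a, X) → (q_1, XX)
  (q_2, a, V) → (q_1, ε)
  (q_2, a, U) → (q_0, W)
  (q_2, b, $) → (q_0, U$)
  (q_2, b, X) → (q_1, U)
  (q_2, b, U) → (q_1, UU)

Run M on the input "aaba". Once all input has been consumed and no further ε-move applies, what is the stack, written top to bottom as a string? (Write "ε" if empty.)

(q_0, aaba, $)
  ε-move, top $: go to q_2, push U$ → (q_2, aaba, U$)
  read a, top U: go to q_0, push W → (q_0, aba, W$)
  read a, top W: go to q_2, push XX → (q_2, ba, XX$)
  read b, top X: go to q_1, push U → (q_1, a, UX$)
  read a, top U: go to q_1, push ε → (q_1, ε, X$)
All input consumed in state q_1 with stack X$.

X$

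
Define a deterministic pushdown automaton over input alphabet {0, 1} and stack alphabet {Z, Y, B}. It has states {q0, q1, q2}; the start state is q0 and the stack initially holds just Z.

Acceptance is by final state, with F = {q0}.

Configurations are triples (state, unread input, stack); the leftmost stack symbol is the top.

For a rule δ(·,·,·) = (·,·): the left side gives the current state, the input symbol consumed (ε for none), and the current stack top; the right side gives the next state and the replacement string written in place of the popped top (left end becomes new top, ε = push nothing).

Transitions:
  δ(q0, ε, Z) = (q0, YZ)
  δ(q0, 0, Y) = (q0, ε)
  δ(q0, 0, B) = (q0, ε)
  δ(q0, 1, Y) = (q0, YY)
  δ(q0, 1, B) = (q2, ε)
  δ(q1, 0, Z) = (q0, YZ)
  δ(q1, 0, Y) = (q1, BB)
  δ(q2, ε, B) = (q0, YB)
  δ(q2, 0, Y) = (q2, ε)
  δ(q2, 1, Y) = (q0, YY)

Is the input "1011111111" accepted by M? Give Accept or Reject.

(q0, 1011111111, Z) ⊢ (q0, 1011111111, YZ) ⊢ (q0, 011111111, YYZ) ⊢ (q0, 11111111, YZ) ⊢ (q0, 1111111, YYZ) ⊢ (q0, 111111, YYYZ) ⊢ (q0, 11111, YYYYZ) ⊢ (q0, 1111, YYYYYZ) ⊢ (q0, 111, YYYYYYZ) ⊢ (q0, 11, YYYYYYYZ) ⊢ (q0, 1, YYYYYYYYZ) ⊢ (q0, ε, YYYYYYYYYZ)
All input consumed; state q0 ∈ F.

Accept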